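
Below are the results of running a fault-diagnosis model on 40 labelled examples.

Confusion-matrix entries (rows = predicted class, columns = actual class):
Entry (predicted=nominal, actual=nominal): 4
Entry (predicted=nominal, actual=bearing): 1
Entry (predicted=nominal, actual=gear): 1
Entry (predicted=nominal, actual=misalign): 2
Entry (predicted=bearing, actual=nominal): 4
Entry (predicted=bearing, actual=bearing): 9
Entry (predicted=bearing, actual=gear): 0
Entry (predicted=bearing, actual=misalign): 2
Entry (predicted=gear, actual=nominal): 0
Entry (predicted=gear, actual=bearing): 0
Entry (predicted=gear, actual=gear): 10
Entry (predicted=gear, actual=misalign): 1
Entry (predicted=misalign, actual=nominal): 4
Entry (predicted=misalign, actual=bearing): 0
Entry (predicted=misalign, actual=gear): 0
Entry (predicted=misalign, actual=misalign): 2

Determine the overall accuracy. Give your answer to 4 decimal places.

0.6250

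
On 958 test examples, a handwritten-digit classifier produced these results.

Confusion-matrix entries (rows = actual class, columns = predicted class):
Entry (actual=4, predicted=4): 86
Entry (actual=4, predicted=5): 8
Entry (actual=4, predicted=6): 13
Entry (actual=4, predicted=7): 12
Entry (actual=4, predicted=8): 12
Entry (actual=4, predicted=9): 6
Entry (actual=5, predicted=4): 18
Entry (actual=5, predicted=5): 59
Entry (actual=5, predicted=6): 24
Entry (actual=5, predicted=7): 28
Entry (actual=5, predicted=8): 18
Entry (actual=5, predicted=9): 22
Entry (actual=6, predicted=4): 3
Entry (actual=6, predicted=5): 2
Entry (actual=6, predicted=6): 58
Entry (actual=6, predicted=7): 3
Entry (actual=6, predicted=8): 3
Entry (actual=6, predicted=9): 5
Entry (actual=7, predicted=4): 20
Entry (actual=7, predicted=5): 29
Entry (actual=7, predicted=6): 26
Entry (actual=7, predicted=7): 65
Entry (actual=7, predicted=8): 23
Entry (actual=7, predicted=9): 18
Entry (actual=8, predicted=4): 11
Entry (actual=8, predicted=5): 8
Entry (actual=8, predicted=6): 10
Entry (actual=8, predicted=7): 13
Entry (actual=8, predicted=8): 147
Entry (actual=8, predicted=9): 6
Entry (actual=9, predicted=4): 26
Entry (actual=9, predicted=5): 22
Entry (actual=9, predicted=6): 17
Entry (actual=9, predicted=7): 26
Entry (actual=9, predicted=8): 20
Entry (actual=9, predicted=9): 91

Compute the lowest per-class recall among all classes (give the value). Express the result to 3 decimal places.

Per-class recall (TP/(TP+FN)):
  4: TP=86, FN=8+13+12+12+6=51 → 86/137 = 0.6277
  5: TP=59, FN=18+24+28+18+22=110 → 59/169 = 0.3491
  6: TP=58, FN=3+2+3+3+5=16 → 58/74 = 0.7838
  7: TP=65, FN=20+29+26+23+18=116 → 65/181 = 0.3591
  8: TP=147, FN=11+8+10+13+6=48 → 147/195 = 0.7538
  9: TP=91, FN=26+22+17+26+20=111 → 91/202 = 0.4505
Lowest is class '5' with recall = 0.349.

0.349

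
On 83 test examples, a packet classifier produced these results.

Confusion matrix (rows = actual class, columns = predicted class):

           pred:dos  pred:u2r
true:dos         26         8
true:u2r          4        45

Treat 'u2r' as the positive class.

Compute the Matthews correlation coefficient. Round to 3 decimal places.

0.699

MCC = (TP·TN − FP·FN) / √((TP+FP)(TP+FN)(TN+FP)(TN+FN))
Numerator = 45·26 − 8·4 = 1138
Denominator = √(53·49·34·30) = √2648940 = 1627.5565
MCC = 1138 / 1627.5565 = 0.699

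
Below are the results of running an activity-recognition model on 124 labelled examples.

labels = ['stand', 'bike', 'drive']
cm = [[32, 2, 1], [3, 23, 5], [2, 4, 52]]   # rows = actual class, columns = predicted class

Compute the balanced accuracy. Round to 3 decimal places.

Balanced accuracy = mean of per-class recall.
  stand: recall = 32/35 = 0.9143
  bike: recall = 23/31 = 0.7419
  drive: recall = 52/58 = 0.8966
Mean = (0.9143 + 0.7419 + 0.8966) / 3 = 0.851

0.851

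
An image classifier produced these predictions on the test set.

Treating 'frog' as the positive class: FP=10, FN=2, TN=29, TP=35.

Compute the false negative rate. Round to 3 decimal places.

0.054

FNR = FN/(FN+TP) = 2/(2+35) = 0.054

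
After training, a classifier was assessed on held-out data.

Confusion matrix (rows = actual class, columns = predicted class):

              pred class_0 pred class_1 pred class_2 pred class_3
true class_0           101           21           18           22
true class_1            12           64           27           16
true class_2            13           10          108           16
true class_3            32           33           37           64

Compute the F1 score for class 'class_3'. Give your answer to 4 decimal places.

0.4507

F1 score = 2·TP/(2·TP+FP+FN).
class_3: TP=64, FP=22+16+16=54, FN=32+33+37=102 → 128/284 = 0.45070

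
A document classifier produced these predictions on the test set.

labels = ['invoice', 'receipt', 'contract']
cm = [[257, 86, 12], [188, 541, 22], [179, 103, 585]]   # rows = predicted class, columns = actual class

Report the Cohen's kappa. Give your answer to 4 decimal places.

0.5499

Observed agreement pₒ = trace/N = 1383/1973 = 0.70096
Expected agreement pₑ = Σ (rowᵢ·colᵢ)/N² = (624·355 + 730·751 + 619·867)/1973² = 0.33561
κ = (pₒ − pₑ)/(1 − pₑ) = (0.70096 − 0.33561)/(1 − 0.33561) = 0.5499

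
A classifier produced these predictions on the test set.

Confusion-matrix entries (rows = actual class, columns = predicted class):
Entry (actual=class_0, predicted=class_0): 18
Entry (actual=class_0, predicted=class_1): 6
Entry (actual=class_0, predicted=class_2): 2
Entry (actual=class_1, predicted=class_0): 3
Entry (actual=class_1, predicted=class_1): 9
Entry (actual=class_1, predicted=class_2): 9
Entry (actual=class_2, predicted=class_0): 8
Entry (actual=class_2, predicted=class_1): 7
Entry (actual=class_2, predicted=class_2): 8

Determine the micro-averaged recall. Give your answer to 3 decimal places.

Micro-averaging pools counts across classes: ΣTP=35, ΣFP=35, ΣFN=35.
Micro-recall = TP/(TP+FN) on pooled counts = 0.500 (equals overall accuracy in single-label multiclass).

0.500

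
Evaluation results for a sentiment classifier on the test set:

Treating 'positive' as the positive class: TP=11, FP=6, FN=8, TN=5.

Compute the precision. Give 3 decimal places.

0.647

Precision = TP/(TP+FP) = 11/(11+6) = 11/17 = 0.647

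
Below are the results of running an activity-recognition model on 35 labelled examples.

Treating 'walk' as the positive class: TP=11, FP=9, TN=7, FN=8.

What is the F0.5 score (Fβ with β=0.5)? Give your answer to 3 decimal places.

0.556

Fβ = (1+β²)·TP / ((1+β²)·TP + β²·FN + FP), with β²=1/4
= 1.25·11 / (1.25·11 + 0.25·8 + 9) = 0.556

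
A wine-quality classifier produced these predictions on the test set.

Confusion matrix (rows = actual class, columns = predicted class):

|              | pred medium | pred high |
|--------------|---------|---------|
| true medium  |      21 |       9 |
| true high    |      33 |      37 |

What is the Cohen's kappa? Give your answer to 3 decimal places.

Observed agreement pₒ = trace/N = 58/100 = 0.5800
Expected agreement pₑ = Σ (rowᵢ·colᵢ)/N² = (30·54 + 70·46)/100² = 0.4840
κ = (pₒ − pₑ)/(1 − pₑ) = (0.5800 − 0.4840)/(1 − 0.4840) = 0.186

0.186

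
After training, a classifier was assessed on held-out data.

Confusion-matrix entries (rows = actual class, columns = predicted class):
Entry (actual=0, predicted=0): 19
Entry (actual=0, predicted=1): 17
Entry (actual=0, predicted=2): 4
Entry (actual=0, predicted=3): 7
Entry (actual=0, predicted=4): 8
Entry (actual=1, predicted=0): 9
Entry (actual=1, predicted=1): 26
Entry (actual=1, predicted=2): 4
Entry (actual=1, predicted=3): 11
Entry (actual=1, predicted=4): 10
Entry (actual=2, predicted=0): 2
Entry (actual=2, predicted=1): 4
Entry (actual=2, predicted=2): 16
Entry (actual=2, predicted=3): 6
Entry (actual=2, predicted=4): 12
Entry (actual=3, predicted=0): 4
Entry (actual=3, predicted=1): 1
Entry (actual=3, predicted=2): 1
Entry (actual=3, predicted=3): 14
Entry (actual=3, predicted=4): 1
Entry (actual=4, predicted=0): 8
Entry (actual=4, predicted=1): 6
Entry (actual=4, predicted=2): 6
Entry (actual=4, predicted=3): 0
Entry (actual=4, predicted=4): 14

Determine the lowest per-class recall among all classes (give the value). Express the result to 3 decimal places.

0.345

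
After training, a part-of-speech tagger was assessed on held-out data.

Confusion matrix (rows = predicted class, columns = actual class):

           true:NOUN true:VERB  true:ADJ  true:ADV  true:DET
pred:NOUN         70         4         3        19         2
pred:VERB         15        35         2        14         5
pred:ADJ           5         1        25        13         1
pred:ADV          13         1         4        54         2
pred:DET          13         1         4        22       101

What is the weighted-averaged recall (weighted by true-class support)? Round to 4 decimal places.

0.6643

Per-class recall (TP/(TP+FN)):
  NOUN: TP=70, FN=15+5+13+13=46 → 70/116 = 0.60345
  VERB: TP=35, FN=4+1+1+1=7 → 35/42 = 0.83333
  ADJ: TP=25, FN=3+2+4+4=13 → 25/38 = 0.65789
  ADV: TP=54, FN=19+14+13+22=68 → 54/122 = 0.44262
  DET: TP=101, FN=2+5+1+2=10 → 101/111 = 0.90991
Weighted-recall = Σ (supportᵢ/N)·recallᵢ with N=429: (116/429)·0.60345 + (42/429)·0.83333 + (38/429)·0.65789 + (122/429)·0.44262 + (111/429)·0.90991 = 0.6643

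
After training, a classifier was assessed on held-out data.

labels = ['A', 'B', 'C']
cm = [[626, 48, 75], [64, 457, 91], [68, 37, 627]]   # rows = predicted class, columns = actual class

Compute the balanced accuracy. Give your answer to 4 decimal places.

Balanced accuracy = mean of per-class recall.
  A: recall = 626/758 = 0.82586
  B: recall = 457/542 = 0.84317
  C: recall = 627/793 = 0.79067
Mean = (0.82586 + 0.84317 + 0.79067) / 3 = 0.8199

0.8199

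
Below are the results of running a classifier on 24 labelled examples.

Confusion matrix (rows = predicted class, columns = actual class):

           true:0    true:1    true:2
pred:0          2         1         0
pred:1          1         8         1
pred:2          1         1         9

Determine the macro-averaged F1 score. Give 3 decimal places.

0.743

Per-class F1 score (2·TP/(2·TP+FP+FN)):
  0: TP=2, FP=1+0=1, FN=1+1=2 → 4/7 = 0.5714
  1: TP=8, FP=1+1=2, FN=1+1=2 → 16/20 = 0.8000
  2: TP=9, FP=1+1=2, FN=0+1=1 → 18/21 = 0.8571
Macro-F1 score = mean = (0.5714 + 0.8000 + 0.8571) / 3 = 0.743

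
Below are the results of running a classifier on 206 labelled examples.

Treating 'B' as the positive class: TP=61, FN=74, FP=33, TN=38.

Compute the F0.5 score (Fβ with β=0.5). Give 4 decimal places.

Fβ = (1+β²)·TP / ((1+β²)·TP + β²·FN + FP), with β²=1/4
= 1.25·61 / (1.25·61 + 0.25·74 + 33) = 0.5969

0.5969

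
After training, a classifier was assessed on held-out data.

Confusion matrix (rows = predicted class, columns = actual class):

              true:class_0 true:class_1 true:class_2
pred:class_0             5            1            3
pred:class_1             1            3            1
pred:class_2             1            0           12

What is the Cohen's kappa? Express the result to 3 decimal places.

0.568

Observed agreement pₒ = trace/N = 20/27 = 0.7407
Expected agreement pₑ = Σ (rowᵢ·colᵢ)/N² = (7·9 + 4·5 + 16·13)/27² = 0.3992
κ = (pₒ − pₑ)/(1 − pₑ) = (0.7407 − 0.3992)/(1 − 0.3992) = 0.568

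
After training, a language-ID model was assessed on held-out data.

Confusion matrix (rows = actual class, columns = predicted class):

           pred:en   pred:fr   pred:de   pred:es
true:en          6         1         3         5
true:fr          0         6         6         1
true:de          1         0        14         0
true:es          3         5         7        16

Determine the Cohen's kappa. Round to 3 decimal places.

Observed agreement pₒ = trace/N = 42/74 = 0.5676
Expected agreement pₑ = Σ (rowᵢ·colᵢ)/N² = (15·10 + 13·12 + 15·30 + 31·22)/74² = 0.2626
κ = (pₒ − pₑ)/(1 − pₑ) = (0.5676 − 0.2626)/(1 − 0.2626) = 0.414

0.414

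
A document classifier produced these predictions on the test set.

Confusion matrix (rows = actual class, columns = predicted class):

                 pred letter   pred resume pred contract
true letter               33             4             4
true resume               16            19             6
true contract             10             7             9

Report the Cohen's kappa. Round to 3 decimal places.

0.325

Observed agreement pₒ = trace/N = 61/108 = 0.5648
Expected agreement pₑ = Σ (rowᵢ·colᵢ)/N² = (41·59 + 41·30 + 26·19)/108² = 0.3552
κ = (pₒ − pₑ)/(1 − pₑ) = (0.5648 − 0.3552)/(1 − 0.3552) = 0.325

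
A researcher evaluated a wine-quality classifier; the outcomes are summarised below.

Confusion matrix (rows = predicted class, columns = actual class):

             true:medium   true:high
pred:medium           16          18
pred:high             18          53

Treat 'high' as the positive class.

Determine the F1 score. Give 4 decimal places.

Precision = TP/(TP+FP) = 53/71 = 0.7465
Recall = TP/(TP+FN) = 53/71 = 0.7465
F1 = 2·TP/(2·TP+FP+FN) = 106/142 = 0.7465

0.7465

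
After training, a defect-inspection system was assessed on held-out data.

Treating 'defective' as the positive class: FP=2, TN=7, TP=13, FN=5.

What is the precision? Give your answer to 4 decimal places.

Precision = TP/(TP+FP) = 13/(13+2) = 13/15 = 0.8667

0.8667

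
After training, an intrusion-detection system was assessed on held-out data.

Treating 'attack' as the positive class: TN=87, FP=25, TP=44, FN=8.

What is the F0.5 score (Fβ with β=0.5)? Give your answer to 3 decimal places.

Fβ = (1+β²)·TP / ((1+β²)·TP + β²·FN + FP), with β²=1/4
= 1.25·44 / (1.25·44 + 0.25·8 + 25) = 0.671

0.671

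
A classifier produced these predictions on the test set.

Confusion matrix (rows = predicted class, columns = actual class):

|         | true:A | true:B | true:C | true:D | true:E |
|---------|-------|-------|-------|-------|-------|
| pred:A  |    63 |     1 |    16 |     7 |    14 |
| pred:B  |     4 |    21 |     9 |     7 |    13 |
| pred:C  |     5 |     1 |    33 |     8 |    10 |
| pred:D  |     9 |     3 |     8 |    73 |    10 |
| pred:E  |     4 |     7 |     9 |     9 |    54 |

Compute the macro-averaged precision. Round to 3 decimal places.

0.590

Per-class precision (TP/(TP+FP)):
  A: TP=63, FP=1+16+7+14=38 → 63/101 = 0.6238
  B: TP=21, FP=4+9+7+13=33 → 21/54 = 0.3889
  C: TP=33, FP=5+1+8+10=24 → 33/57 = 0.5789
  D: TP=73, FP=9+3+8+10=30 → 73/103 = 0.7087
  E: TP=54, FP=4+7+9+9=29 → 54/83 = 0.6506
Macro-precision = mean = (0.6238 + 0.3889 + 0.5789 + 0.7087 + 0.6506) / 5 = 0.590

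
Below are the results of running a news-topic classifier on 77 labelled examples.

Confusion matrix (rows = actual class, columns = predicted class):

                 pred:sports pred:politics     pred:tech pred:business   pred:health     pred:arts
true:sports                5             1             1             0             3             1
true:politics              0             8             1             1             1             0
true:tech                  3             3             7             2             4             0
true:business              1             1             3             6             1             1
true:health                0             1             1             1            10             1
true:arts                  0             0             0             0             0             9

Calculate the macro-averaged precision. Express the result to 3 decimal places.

Per-class precision (TP/(TP+FP)):
  sports: TP=5, FP=0+3+1+0+0=4 → 5/9 = 0.5556
  politics: TP=8, FP=1+3+1+1+0=6 → 8/14 = 0.5714
  tech: TP=7, FP=1+1+3+1+0=6 → 7/13 = 0.5385
  business: TP=6, FP=0+1+2+1+0=4 → 6/10 = 0.6000
  health: TP=10, FP=3+1+4+1+0=9 → 10/19 = 0.5263
  arts: TP=9, FP=1+0+0+1+1=3 → 9/12 = 0.7500
Macro-precision = mean = (0.5556 + 0.5714 + 0.5385 + 0.6000 + 0.5263 + 0.7500) / 6 = 0.590

0.590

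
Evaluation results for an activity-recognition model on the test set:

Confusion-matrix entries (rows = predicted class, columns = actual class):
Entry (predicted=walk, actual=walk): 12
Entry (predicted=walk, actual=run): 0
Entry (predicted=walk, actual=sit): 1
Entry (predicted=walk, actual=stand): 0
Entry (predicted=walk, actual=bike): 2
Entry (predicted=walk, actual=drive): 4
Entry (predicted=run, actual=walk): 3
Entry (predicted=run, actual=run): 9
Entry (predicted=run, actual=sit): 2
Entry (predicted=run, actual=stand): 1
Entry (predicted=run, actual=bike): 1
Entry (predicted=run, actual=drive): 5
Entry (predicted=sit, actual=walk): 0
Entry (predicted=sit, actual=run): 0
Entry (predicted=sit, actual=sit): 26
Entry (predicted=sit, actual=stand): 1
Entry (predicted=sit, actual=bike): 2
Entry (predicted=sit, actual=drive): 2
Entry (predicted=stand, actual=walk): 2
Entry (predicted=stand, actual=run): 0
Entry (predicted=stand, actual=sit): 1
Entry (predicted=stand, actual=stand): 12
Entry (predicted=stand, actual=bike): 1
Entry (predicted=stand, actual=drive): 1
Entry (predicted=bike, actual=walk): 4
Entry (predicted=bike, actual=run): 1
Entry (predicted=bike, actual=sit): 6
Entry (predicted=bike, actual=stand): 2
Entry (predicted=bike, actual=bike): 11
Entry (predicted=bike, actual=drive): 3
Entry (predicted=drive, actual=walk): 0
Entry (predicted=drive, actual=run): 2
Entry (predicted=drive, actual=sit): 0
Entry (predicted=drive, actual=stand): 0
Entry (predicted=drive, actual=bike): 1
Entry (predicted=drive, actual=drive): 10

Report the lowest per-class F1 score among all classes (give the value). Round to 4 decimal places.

Per-class F1 score (2·TP/(2·TP+FP+FN)):
  walk: TP=12, FP=0+1+0+2+4=7, FN=3+0+2+4+0=9 → 24/40 = 0.60000
  run: TP=9, FP=3+2+1+1+5=12, FN=0+0+0+1+2=3 → 18/33 = 0.54545
  sit: TP=26, FP=0+0+1+2+2=5, FN=1+2+1+6+0=10 → 52/67 = 0.77612
  stand: TP=12, FP=2+0+1+1+1=5, FN=0+1+1+2+0=4 → 24/33 = 0.72727
  bike: TP=11, FP=4+1+6+2+3=16, FN=2+1+2+1+1=7 → 22/45 = 0.48889
  drive: TP=10, FP=0+2+0+0+1=3, FN=4+5+2+1+3=15 → 20/38 = 0.52632
Lowest is class 'bike' with F1 score = 0.4889.

0.4889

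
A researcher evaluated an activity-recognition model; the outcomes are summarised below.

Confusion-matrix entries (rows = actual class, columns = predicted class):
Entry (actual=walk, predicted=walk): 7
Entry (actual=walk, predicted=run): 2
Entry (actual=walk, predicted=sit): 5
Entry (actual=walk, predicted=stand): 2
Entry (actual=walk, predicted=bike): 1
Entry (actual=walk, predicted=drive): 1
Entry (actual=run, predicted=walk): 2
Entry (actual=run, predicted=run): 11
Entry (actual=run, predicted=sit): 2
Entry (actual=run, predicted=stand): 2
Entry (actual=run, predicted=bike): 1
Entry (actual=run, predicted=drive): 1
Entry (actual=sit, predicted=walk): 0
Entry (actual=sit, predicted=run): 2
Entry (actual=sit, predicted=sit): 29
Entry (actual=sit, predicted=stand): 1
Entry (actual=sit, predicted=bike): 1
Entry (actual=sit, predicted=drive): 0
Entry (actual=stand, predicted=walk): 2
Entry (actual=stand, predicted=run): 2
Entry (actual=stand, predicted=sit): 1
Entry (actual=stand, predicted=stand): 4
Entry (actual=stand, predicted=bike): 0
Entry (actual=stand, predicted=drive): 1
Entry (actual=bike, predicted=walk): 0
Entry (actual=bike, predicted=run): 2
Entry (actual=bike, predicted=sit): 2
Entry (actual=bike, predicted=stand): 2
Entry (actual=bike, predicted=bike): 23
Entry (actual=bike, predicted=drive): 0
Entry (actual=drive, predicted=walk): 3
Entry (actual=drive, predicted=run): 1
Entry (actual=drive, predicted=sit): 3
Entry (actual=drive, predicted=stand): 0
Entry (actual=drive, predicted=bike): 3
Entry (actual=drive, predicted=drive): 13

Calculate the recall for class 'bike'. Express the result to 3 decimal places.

0.793

Treat 'bike' as positive and all other classes as negative.
recall = TP/(TP+FN).
bike: TP=23, FN=0+2+2+2+0=6 → 23/29 = 0.7931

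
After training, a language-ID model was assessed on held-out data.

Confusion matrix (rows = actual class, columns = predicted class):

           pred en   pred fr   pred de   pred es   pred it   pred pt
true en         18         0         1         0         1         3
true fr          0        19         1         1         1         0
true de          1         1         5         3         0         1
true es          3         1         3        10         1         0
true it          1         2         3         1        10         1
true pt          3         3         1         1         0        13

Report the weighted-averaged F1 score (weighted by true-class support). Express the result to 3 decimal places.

0.663

Per-class F1 score (2·TP/(2·TP+FP+FN)):
  en: TP=18, FP=0+1+3+1+3=8, FN=0+1+0+1+3=5 → 36/49 = 0.7347
  fr: TP=19, FP=0+1+1+2+3=7, FN=0+1+1+1+0=3 → 38/48 = 0.7917
  de: TP=5, FP=1+1+3+3+1=9, FN=1+1+3+0+1=6 → 10/25 = 0.4000
  es: TP=10, FP=0+1+3+1+1=6, FN=3+1+3+1+0=8 → 20/34 = 0.5882
  it: TP=10, FP=1+1+0+1+0=3, FN=1+2+3+1+1=8 → 20/31 = 0.6452
  pt: TP=13, FP=3+0+1+0+1=5, FN=3+3+1+1+0=8 → 26/39 = 0.6667
Weighted-F1 score = Σ (supportᵢ/N)·F1 scoreᵢ with N=113: (23/113)·0.7347 + (22/113)·0.7917 + (11/113)·0.4000 + (18/113)·0.5882 + (18/113)·0.6452 + (21/113)·0.6667 = 0.663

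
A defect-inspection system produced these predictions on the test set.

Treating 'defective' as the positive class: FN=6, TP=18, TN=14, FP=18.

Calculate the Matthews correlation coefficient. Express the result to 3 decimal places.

MCC = (TP·TN − FP·FN) / √((TP+FP)(TP+FN)(TN+FP)(TN+FN))
Numerator = 18·14 − 18·6 = 144
Denominator = √(36·24·32·20) = √552960 = 743.6128
MCC = 144 / 743.6128 = 0.194

0.194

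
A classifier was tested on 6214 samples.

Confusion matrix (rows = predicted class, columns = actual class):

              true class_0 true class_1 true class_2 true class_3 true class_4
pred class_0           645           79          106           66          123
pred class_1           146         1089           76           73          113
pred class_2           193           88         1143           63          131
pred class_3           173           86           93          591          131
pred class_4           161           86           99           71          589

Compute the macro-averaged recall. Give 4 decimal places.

0.6463

Per-class recall (TP/(TP+FN)):
  class_0: TP=645, FN=146+193+173+161=673 → 645/1318 = 0.48938
  class_1: TP=1089, FN=79+88+86+86=339 → 1089/1428 = 0.76261
  class_2: TP=1143, FN=106+76+93+99=374 → 1143/1517 = 0.75346
  class_3: TP=591, FN=66+73+63+71=273 → 591/864 = 0.68403
  class_4: TP=589, FN=123+113+131+131=498 → 589/1087 = 0.54186
Macro-recall = mean = (0.48938 + 0.76261 + 0.75346 + 0.68403 + 0.54186) / 5 = 0.6463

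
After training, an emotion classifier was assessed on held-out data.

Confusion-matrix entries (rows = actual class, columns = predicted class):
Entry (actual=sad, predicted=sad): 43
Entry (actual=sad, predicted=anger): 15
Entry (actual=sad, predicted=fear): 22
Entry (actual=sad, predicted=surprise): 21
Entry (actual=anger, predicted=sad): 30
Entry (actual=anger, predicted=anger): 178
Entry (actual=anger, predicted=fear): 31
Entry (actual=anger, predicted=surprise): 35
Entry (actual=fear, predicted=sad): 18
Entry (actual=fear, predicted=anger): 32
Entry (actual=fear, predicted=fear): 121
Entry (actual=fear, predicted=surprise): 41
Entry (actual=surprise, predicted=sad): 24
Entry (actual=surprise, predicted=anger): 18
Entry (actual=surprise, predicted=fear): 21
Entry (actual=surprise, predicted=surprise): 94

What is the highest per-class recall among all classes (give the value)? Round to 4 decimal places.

Per-class recall (TP/(TP+FN)):
  sad: TP=43, FN=15+22+21=58 → 43/101 = 0.42574
  anger: TP=178, FN=30+31+35=96 → 178/274 = 0.64964
  fear: TP=121, FN=18+32+41=91 → 121/212 = 0.57075
  surprise: TP=94, FN=24+18+21=63 → 94/157 = 0.59873
Highest is class 'anger' with recall = 0.6496.

0.6496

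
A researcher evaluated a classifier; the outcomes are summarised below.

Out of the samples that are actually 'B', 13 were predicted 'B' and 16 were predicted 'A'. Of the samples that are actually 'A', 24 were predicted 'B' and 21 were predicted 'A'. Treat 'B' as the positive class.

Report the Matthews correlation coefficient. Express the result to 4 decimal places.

MCC = (TP·TN − FP·FN) / √((TP+FP)(TP+FN)(TN+FP)(TN+FN))
Numerator = 13·21 − 24·16 = -111
Denominator = √(37·29·45·37) = √1786545 = 1336.6170
MCC = -111 / 1336.6170 = -0.0830

-0.0830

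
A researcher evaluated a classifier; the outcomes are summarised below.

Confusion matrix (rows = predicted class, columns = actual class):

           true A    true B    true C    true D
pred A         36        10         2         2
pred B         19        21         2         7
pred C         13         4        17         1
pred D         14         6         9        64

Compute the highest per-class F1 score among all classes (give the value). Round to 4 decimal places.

Per-class F1 score (2·TP/(2·TP+FP+FN)):
  A: TP=36, FP=10+2+2=14, FN=19+13+14=46 → 72/132 = 0.54545
  B: TP=21, FP=19+2+7=28, FN=10+4+6=20 → 42/90 = 0.46667
  C: TP=17, FP=13+4+1=18, FN=2+2+9=13 → 34/65 = 0.52308
  D: TP=64, FP=14+6+9=29, FN=2+7+1=10 → 128/167 = 0.76647
Highest is class 'D' with F1 score = 0.7665.

0.7665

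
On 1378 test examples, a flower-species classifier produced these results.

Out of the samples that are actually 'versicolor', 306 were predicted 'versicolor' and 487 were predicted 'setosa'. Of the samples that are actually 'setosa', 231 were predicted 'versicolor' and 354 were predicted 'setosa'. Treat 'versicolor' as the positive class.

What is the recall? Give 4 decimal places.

0.3859

Recall = TP/(TP+FN) = 306/(306+487) = 306/793 = 0.3859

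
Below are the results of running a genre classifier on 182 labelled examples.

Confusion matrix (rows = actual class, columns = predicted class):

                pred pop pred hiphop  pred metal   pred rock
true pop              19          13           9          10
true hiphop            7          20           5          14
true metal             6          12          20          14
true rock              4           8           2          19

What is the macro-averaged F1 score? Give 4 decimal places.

Per-class F1 score (2·TP/(2·TP+FP+FN)):
  pop: TP=19, FP=7+6+4=17, FN=13+9+10=32 → 38/87 = 0.43678
  hiphop: TP=20, FP=13+12+8=33, FN=7+5+14=26 → 40/99 = 0.40404
  metal: TP=20, FP=9+5+2=16, FN=6+12+14=32 → 40/88 = 0.45455
  rock: TP=19, FP=10+14+14=38, FN=4+8+2=14 → 38/90 = 0.42222
Macro-F1 score = mean = (0.43678 + 0.40404 + 0.45455 + 0.42222) / 4 = 0.4294

0.4294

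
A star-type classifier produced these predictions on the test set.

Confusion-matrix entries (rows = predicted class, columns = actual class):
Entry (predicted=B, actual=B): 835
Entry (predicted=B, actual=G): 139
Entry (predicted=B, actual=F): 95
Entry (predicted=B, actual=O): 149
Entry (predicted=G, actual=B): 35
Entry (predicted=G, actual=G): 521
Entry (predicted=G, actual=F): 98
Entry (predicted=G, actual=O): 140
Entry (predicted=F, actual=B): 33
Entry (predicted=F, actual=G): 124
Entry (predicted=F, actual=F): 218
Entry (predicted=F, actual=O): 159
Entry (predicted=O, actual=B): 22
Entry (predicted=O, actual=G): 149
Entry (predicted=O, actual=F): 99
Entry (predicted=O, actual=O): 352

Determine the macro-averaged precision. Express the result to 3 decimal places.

Per-class precision (TP/(TP+FP)):
  B: TP=835, FP=139+95+149=383 → 835/1218 = 0.6856
  G: TP=521, FP=35+98+140=273 → 521/794 = 0.6562
  F: TP=218, FP=33+124+159=316 → 218/534 = 0.4082
  O: TP=352, FP=22+149+99=270 → 352/622 = 0.5659
Macro-precision = mean = (0.6856 + 0.6562 + 0.4082 + 0.5659) / 4 = 0.579

0.579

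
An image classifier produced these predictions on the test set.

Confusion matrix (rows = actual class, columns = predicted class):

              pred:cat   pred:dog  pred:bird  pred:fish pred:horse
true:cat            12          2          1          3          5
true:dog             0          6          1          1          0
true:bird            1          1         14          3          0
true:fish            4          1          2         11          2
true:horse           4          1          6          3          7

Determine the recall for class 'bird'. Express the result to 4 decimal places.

recall = TP/(TP+FN).
bird: TP=14, FN=1+1+3+0=5 → 14/19 = 0.73684

0.7368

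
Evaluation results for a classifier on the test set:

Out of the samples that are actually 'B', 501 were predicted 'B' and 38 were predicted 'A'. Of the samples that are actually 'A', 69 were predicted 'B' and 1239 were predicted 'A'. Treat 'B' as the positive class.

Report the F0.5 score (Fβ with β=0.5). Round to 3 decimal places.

Fβ = (1+β²)·TP / ((1+β²)·TP + β²·FN + FP), with β²=1/4
= 1.25·501 / (1.25·501 + 0.25·38 + 69) = 0.889

0.889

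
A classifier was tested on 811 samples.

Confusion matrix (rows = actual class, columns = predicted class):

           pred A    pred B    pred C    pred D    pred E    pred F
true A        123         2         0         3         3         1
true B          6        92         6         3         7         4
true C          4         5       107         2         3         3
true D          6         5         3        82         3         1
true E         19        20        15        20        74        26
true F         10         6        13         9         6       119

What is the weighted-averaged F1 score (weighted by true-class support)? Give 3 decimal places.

0.724

Per-class F1 score (2·TP/(2·TP+FP+FN)):
  A: TP=123, FP=6+4+6+19+10=45, FN=2+0+3+3+1=9 → 246/300 = 0.8200
  B: TP=92, FP=2+5+5+20+6=38, FN=6+6+3+7+4=26 → 184/248 = 0.7419
  C: TP=107, FP=0+6+3+15+13=37, FN=4+5+2+3+3=17 → 214/268 = 0.7985
  D: TP=82, FP=3+3+2+20+9=37, FN=6+5+3+3+1=18 → 164/219 = 0.7489
  E: TP=74, FP=3+7+3+3+6=22, FN=19+20+15+20+26=100 → 148/270 = 0.5481
  F: TP=119, FP=1+4+3+1+26=35, FN=10+6+13+9+6=44 → 238/317 = 0.7508
Weighted-F1 score = Σ (supportᵢ/N)·F1 scoreᵢ with N=811: (132/811)·0.8200 + (118/811)·0.7419 + (124/811)·0.7985 + (100/811)·0.7489 + (174/811)·0.5481 + (163/811)·0.7508 = 0.724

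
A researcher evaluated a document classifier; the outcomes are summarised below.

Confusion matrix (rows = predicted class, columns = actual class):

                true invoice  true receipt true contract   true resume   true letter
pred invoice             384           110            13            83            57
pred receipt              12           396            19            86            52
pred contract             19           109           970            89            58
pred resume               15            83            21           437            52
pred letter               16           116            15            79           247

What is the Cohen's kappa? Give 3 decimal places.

Observed agreement pₒ = trace/N = 2434/3538 = 0.6880
Expected agreement pₑ = Σ (rowᵢ·colᵢ)/N² = (446·647 + 814·565 + 1038·1245 + 774·608 + 466·473)/3538² = 0.2182
κ = (pₒ − pₑ)/(1 − pₑ) = (0.6880 − 0.2182)/(1 − 0.2182) = 0.601

0.601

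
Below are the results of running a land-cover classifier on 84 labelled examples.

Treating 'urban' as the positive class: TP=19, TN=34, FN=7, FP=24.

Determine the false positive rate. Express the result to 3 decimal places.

FPR = FP/(FP+TN) = 24/(24+34) = 0.414

0.414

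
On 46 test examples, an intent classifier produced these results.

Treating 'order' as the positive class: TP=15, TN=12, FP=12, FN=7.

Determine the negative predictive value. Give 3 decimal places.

NPV = TN/(TN+FN) = 12/(12+7) = 0.632

0.632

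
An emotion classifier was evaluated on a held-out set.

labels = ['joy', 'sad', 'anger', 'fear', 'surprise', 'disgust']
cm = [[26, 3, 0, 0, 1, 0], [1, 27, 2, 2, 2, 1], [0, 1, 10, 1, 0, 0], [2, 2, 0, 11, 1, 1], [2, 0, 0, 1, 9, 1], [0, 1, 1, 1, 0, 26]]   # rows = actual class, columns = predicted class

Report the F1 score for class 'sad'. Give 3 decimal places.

F1 score = 2·TP/(2·TP+FP+FN).
sad: TP=27, FP=3+1+2+0+1=7, FN=1+2+2+2+1=8 → 54/69 = 0.7826

0.783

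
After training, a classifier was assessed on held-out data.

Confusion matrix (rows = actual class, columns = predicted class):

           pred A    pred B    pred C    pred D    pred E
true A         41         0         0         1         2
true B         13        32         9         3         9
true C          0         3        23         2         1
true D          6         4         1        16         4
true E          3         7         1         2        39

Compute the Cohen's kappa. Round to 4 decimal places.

Observed agreement pₒ = trace/N = 151/222 = 0.68018
Expected agreement pₑ = Σ (rowᵢ·colᵢ)/N² = (44·63 + 66·46 + 29·34 + 31·24 + 52·55)/222² = 0.21098
κ = (pₒ − pₑ)/(1 − pₑ) = (0.68018 − 0.21098)/(1 − 0.21098) = 0.5947

0.5947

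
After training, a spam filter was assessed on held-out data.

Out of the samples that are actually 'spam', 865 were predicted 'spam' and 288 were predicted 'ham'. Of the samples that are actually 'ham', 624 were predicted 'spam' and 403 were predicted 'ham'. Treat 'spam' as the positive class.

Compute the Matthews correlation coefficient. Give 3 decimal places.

MCC = (TP·TN − FP·FN) / √((TP+FP)(TP+FN)(TN+FP)(TN+FN))
Numerator = 865·403 − 624·288 = 168883
Denominator = √(1489·1153·1027·691) = √1218351201769 = 1103789.4735
MCC = 168883 / 1103789.4735 = 0.153

0.153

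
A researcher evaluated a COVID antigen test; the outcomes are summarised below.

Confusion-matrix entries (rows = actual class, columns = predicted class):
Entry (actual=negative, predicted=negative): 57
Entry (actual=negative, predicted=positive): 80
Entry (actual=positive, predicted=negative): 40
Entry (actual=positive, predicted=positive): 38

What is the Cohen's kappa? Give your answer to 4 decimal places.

-0.0871

Observed agreement pₒ = trace/N = 95/215 = 0.44186
Expected agreement pₑ = Σ (rowᵢ·colᵢ)/N² = (137·97 + 78·118)/215² = 0.48660
κ = (pₒ − pₑ)/(1 − pₑ) = (0.44186 − 0.48660)/(1 − 0.48660) = -0.0871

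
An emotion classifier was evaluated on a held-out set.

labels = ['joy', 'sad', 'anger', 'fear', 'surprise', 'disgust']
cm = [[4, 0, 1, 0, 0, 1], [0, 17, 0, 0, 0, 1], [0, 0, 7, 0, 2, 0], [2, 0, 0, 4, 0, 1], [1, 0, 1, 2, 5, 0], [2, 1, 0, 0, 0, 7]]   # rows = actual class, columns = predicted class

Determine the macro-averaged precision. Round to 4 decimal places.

0.7079

Per-class precision (TP/(TP+FP)):
  joy: TP=4, FP=0+0+2+1+2=5 → 4/9 = 0.44444
  sad: TP=17, FP=0+0+0+0+1=1 → 17/18 = 0.94444
  anger: TP=7, FP=1+0+0+1+0=2 → 7/9 = 0.77778
  fear: TP=4, FP=0+0+0+2+0=2 → 4/6 = 0.66667
  surprise: TP=5, FP=0+0+2+0+0=2 → 5/7 = 0.71429
  disgust: TP=7, FP=1+1+0+1+0=3 → 7/10 = 0.70000
Macro-precision = mean = (0.44444 + 0.94444 + 0.77778 + 0.66667 + 0.71429 + 0.70000) / 6 = 0.7079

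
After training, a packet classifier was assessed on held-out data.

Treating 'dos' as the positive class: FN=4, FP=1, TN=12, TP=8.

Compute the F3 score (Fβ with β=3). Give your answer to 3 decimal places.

0.684

Fβ = (1+β²)·TP / ((1+β²)·TP + β²·FN + FP), with β²=9
= 10·8 / (10·8 + 9·4 + 1) = 0.684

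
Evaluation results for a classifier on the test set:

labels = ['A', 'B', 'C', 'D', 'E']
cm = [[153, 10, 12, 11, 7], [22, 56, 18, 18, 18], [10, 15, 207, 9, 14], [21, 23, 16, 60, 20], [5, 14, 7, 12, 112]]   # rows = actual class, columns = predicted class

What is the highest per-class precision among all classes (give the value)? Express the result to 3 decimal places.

0.796

Per-class precision (TP/(TP+FP)):
  A: TP=153, FP=22+10+21+5=58 → 153/211 = 0.7251
  B: TP=56, FP=10+15+23+14=62 → 56/118 = 0.4746
  C: TP=207, FP=12+18+16+7=53 → 207/260 = 0.7962
  D: TP=60, FP=11+18+9+12=50 → 60/110 = 0.5455
  E: TP=112, FP=7+18+14+20=59 → 112/171 = 0.6550
Highest is class 'C' with precision = 0.796.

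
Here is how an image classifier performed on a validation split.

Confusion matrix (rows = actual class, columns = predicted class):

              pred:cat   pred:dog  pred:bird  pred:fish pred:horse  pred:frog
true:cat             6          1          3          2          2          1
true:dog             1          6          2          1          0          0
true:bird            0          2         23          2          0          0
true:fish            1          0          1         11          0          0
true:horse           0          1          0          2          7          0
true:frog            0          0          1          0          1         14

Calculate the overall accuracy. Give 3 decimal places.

0.736

Accuracy = trace / total = (6+6+23+11+7+14=67) / 91 = 67/91 = 0.736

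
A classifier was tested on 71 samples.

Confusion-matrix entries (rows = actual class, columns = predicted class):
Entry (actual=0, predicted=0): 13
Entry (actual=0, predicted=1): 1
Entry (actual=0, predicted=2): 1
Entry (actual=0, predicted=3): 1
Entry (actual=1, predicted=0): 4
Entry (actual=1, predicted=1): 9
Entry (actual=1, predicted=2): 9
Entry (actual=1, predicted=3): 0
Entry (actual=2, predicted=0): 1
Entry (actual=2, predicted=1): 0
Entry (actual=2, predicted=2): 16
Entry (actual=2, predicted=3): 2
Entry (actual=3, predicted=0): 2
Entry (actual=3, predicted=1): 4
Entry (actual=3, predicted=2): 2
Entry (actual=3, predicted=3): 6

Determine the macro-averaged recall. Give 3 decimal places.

0.623

Per-class recall (TP/(TP+FN)):
  0: TP=13, FN=1+1+1=3 → 13/16 = 0.8125
  1: TP=9, FN=4+9+0=13 → 9/22 = 0.4091
  2: TP=16, FN=1+0+2=3 → 16/19 = 0.8421
  3: TP=6, FN=2+4+2=8 → 6/14 = 0.4286
Macro-recall = mean = (0.8125 + 0.4091 + 0.8421 + 0.4286) / 4 = 0.623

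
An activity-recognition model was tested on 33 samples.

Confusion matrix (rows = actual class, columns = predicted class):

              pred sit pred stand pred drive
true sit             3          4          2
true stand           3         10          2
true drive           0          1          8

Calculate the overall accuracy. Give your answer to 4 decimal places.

Accuracy = trace / total = (3+10+8=21) / 33 = 21/33 = 0.6364

0.6364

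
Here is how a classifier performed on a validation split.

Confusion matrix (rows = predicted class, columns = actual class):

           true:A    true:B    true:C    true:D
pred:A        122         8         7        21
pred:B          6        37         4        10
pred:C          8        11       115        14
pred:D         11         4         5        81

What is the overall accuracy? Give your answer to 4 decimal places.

0.7651

Accuracy = trace / total = (122+37+115+81=355) / 464 = 355/464 = 0.7651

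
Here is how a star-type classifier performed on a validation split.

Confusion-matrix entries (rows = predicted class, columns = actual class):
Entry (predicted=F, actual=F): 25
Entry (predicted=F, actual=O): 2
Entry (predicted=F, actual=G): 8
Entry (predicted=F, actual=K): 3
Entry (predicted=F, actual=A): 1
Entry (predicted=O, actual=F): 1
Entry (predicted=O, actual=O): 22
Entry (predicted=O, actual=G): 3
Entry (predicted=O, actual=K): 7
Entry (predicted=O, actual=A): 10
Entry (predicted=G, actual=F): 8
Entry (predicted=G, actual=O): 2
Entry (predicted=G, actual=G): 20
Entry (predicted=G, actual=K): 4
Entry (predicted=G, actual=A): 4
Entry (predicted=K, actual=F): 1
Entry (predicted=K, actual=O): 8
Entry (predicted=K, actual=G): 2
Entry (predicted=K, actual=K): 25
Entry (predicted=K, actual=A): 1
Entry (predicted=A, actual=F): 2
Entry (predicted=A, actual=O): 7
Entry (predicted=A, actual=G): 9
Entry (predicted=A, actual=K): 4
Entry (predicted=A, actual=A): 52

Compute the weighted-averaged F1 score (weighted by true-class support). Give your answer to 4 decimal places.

0.6212

Per-class F1 score (2·TP/(2·TP+FP+FN)):
  F: TP=25, FP=2+8+3+1=14, FN=1+8+1+2=12 → 50/76 = 0.65789
  O: TP=22, FP=1+3+7+10=21, FN=2+2+8+7=19 → 44/84 = 0.52381
  G: TP=20, FP=8+2+4+4=18, FN=8+3+2+9=22 → 40/80 = 0.50000
  K: TP=25, FP=1+8+2+1=12, FN=3+7+4+4=18 → 50/80 = 0.62500
  A: TP=52, FP=2+7+9+4=22, FN=1+10+4+1=16 → 104/142 = 0.73239
Weighted-F1 score = Σ (supportᵢ/N)·F1 scoreᵢ with N=231: (37/231)·0.65789 + (41/231)·0.52381 + (42/231)·0.50000 + (43/231)·0.62500 + (68/231)·0.73239 = 0.6212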